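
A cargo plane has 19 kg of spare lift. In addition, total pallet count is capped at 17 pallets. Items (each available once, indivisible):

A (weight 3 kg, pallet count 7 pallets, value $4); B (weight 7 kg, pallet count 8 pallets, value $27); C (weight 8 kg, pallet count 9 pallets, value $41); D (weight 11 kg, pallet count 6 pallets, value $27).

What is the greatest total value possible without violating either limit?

Feasible sets respecting both limits:
- B+C: weight 15, pallet count 17, value 68
- C+D: weight 19, pallet count 15, value 68
- B+D: weight 18, pallet count 14, value 54
Best: $68.

$68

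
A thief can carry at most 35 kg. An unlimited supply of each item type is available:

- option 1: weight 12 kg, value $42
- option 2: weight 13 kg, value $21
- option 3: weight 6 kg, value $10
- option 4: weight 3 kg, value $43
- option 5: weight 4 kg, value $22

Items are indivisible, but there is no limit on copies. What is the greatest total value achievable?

$473

Best value-per-unit is option 4 at 43/3, and filling with it alone uses weight 11×3=33. No mix of the others beats 11×43 = 473.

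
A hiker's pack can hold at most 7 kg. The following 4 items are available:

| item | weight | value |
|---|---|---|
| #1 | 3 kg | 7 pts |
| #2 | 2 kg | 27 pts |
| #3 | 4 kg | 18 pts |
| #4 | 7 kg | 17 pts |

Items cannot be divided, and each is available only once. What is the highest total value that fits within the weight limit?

45 pts

Check high-value combinations within 7 kg:
- #2+#3: weight 2+4=6, value 27+18=45
- #1+#2: weight 3+2=5, value 7+27=34
- #2: weight 2, value 27
Best: 45 pts.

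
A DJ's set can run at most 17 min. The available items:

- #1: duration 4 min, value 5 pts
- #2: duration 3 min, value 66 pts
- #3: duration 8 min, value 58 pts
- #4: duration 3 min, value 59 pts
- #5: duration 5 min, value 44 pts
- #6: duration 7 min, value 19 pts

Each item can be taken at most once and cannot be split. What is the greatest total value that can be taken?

183 pts

Check high-value combinations within 17 min:
- #2+#3+#4: duration 3+8+3=14, value 66+58+59=183
- #1+#2+#4+#5: duration 4+3+3+5=15, value 5+66+59+44=174
- #2+#4+#5: duration 3+3+5=11, value 66+59+44=169
- #2+#3+#5: duration 3+8+5=16, value 66+58+44=168
- #3+#4+#5: duration 8+3+5=16, value 58+59+44=161
Best: 183 pts.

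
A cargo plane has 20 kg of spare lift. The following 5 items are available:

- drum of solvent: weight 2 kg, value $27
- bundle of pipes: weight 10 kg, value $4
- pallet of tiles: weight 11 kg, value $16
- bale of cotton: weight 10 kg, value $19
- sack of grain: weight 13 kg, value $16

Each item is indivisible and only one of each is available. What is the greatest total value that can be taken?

This is a 0/1 knapsack; check combinations near the capacity.
- drum of solvent+bale of cotton: weight 2+10=12, value 27+19=46
- drum of solvent+pallet of tiles: weight 2+11=13, value 27+16=43
- drum of solvent+sack of grain: weight 2+13=15, value 27+16=43
- drum of solvent+bundle of pipes: weight 2+10=12, value 27+4=31
- drum of solvent: weight 2, value 27
Best: $46.

$46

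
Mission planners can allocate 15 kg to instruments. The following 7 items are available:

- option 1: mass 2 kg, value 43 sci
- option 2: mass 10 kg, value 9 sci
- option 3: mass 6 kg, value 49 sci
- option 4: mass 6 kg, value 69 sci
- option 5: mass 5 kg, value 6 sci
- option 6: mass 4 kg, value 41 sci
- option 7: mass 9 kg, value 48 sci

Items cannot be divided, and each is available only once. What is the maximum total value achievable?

161 sci

This is a 0/1 knapsack; check combinations near the capacity.
- option 1+option 3+option 4: mass 2+6+6=14, value 43+49+69=161
- option 1+option 4+option 6: mass 2+6+4=12, value 43+69+41=153
- option 1+option 3+option 6: mass 2+6+4=12, value 43+49+41=133
Best: 161 sci.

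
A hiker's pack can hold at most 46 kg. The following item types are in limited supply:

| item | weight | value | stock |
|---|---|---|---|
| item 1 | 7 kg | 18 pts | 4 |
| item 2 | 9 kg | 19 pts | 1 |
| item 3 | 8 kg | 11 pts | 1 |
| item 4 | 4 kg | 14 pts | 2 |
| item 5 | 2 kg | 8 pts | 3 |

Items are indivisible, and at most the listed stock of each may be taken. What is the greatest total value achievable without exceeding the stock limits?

Top feasible selections:
- 3×item 1 + 1×item 2 + 2×item 4 + 3×item 5: weight 44, value 125
- 4×item 1 + 2×item 4 + 3×item 5: weight 42, value 124
Best: 125 pts.

125 pts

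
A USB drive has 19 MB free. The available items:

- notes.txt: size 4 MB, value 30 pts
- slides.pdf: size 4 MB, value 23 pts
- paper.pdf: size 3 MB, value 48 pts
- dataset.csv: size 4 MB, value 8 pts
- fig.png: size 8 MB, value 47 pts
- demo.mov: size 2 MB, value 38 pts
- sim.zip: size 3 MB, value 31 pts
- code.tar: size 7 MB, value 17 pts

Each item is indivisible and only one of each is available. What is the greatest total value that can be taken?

This is a 0/1 knapsack; check combinations near the capacity.
- notes.txt+slides.pdf+paper.pdf+demo.mov+sim.zip: size 4+4+3+2+3=16, value 30+23+48+38+31=170
- paper.pdf+fig.png+demo.mov+sim.zip: size 3+8+2+3=16, value 48+47+38+31=164
- notes.txt+paper.pdf+demo.mov+sim.zip+code.tar: size 4+3+2+3+7=19, value 30+48+38+31+17=164
Best: 170 pts.

170 pts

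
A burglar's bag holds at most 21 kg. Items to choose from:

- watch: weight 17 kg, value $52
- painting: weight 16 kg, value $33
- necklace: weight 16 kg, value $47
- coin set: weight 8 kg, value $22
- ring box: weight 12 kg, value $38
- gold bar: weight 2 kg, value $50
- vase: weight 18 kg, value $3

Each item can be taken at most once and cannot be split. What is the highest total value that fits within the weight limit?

$102

Check high-value combinations within 21 kg:
- watch+gold bar: weight 17+2=19, value 52+50=102
- necklace+gold bar: weight 16+2=18, value 47+50=97
- ring box+gold bar: weight 12+2=14, value 38+50=88
- painting+gold bar: weight 16+2=18, value 33+50=83
- coin set+gold bar: weight 8+2=10, value 22+50=72
Best: $102.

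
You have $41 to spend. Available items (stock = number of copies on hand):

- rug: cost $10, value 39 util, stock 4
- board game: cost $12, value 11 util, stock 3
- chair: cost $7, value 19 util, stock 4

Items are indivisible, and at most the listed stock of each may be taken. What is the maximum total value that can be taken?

156 util

Best selections within cost 41 and stock limits:
- 4×rug: cost 40, value 156
- 3×rug + 1×chair: cost 37, value 136
- 2×rug + 3×chair: cost 41, value 135
Best: 156 util.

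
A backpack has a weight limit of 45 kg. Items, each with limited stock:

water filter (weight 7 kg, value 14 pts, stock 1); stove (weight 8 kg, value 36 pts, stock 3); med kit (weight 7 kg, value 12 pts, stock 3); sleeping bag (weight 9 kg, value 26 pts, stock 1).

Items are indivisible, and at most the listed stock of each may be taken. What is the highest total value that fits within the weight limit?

Top feasible selections:
- 1×water filter + 3×stove + 1×sleeping bag: weight 40, value 148
- 3×stove + 1×med kit + 1×sleeping bag: weight 40, value 146
- 1×water filter + 3×stove + 2×med kit: weight 45, value 146
- 3×stove + 3×med kit: weight 45, value 144
Best: 148 pts.

148 pts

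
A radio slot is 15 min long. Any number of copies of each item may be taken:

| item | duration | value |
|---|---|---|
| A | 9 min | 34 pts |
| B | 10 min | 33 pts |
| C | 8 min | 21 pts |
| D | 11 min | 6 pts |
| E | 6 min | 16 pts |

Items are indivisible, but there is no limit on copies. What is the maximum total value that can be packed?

50 pts

Best value-per-unit is A at 34/9; filling with it alone gives 1×34 = 34.
Optimal mix: 1×A + 1×E → duration 15, value 50.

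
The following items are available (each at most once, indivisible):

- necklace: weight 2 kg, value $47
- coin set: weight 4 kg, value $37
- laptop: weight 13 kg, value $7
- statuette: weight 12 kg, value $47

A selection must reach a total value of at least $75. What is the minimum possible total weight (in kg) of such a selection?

Subsets with value ≥ 75, sorted by total weight:
- necklace+coin set: weight 6, value 84
- necklace+statuette: weight 14, value 94
Minimum weight: 6 kg.

6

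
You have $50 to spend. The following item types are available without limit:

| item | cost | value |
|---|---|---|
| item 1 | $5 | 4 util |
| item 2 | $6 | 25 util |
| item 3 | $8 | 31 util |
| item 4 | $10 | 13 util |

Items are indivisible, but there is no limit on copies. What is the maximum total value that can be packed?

206 util

Best value-per-unit is item 2 at 25/6; filling with it alone gives 8×25 = 200.
Optimal mix: 7×item 2 + 1×item 3 → cost 50, value 206.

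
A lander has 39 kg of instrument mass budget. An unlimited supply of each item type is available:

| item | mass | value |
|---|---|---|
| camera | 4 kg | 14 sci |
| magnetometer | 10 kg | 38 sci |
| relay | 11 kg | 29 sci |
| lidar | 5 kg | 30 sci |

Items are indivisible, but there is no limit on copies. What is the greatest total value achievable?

224 sci

Best value-per-unit is lidar at 30/5; filling with it alone gives 7×30 = 210.
Optimal mix: 1×camera + 7×lidar → mass 39, value 224.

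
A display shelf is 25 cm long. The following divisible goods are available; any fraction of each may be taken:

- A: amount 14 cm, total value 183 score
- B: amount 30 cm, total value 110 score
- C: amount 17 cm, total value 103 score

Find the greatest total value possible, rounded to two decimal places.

249.65

Take in order of value per unit:
- A (183/14 per unit): all 14 → value 183, running total 183.00
- C (103/17 per unit): 11 of 17 → value 11×103/17 = 66.6471, running total 249.65
Total 249.65.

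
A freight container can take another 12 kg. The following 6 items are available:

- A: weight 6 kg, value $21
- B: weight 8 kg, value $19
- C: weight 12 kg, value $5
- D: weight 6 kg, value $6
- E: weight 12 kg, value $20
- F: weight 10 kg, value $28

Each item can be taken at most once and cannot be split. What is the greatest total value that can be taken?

$28

Check high-value combinations within 12 kg:
- F: weight 10, value 28
- A+D: weight 6+6=12, value 21+6=27
- A: weight 6, value 21
- E: weight 12, value 20
Best: $28.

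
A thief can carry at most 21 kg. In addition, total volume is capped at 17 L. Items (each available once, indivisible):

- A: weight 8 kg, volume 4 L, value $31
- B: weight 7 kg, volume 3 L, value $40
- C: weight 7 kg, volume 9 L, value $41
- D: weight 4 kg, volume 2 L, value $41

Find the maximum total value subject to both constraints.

Feasible sets respecting both limits:
- B+C+D: weight 18, volume 14, value 122
- A+C+D: weight 19, volume 15, value 113
- A+B+D: weight 19, volume 9, value 112
- C+D: weight 11, volume 11, value 82
Best: $122.

$122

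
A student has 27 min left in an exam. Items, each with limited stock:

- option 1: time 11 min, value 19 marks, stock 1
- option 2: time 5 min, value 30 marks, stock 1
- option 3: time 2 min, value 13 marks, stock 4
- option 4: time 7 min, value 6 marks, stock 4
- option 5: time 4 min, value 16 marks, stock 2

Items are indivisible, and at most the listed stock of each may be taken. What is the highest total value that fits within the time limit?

Best selections within time 27 and stock limits:
- 1×option 2 + 4×option 3 + 2×option 5: time 21, value 114
- 1×option 2 + 3×option 3 + 1×option 4 + 2×option 5: time 26, value 107
- 1×option 2 + 4×option 3 + 1×option 4 + 1×option 5: time 24, value 104
- 1×option 1 + 1×option 2 + 3×option 3 + 1×option 5: time 26, value 104
Best: 114 marks.

114 marks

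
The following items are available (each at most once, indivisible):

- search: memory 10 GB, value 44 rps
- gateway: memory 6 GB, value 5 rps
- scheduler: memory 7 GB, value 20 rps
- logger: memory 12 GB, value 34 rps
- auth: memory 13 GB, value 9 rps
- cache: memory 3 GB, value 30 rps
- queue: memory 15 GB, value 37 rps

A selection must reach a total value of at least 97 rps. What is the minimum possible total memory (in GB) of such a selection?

25

Subsets with value ≥ 97, sorted by total memory:
- search+logger+cache: memory 25, value 108
- search+gateway+scheduler+cache: memory 26, value 99
- search+cache+queue: memory 28, value 111
Minimum memory: 25 GB.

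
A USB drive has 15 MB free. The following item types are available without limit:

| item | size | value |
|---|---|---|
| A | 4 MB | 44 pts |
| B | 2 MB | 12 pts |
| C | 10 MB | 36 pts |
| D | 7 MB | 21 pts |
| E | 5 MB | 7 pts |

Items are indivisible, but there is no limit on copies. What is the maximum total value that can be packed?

Best value-per-unit is A at 44/4; filling with it alone gives 3×44 = 132.
Optimal mix: 3×A + 1×B → size 14, value 144.

144 pts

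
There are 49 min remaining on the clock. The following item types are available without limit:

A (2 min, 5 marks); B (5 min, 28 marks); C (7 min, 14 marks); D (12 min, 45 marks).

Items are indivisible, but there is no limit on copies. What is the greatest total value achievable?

Best value-per-unit is B at 28/5; filling with it alone gives 9×28 = 252.
Optimal mix: 2×A + 9×B → time 49, value 262.

262 marks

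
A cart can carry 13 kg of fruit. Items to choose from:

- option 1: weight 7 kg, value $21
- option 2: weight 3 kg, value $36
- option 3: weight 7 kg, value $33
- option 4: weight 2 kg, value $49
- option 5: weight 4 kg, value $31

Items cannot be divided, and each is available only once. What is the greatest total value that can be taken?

$118

Check high-value combinations within 13 kg:
- option 2+option 3+option 4: weight 3+7+2=12, value 36+33+49=118
- option 2+option 4+option 5: weight 3+2+4=9, value 36+49+31=116
- option 3+option 4+option 5: weight 7+2+4=13, value 33+49+31=113
Best: $118.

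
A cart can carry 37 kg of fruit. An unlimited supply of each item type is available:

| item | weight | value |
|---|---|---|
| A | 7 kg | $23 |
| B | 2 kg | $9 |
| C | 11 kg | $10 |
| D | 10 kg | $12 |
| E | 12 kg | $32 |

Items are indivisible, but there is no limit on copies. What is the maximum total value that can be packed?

$162

Best value-per-unit is B at 9/2, and filling with it alone uses weight 18×2=36. No mix of the others beats 18×9 = 162.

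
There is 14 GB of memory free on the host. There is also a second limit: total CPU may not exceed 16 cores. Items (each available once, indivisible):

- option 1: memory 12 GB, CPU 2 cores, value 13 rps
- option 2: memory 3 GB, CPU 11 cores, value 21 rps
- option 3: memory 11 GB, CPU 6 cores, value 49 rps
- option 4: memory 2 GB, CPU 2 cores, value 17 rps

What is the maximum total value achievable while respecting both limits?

Feasible sets respecting both limits:
- option 3+option 4: memory 13, CPU 8, value 66
- option 3: memory 11, CPU 6, value 49
- option 2+option 4: memory 5, CPU 13, value 38
- option 1+option 4: memory 14, CPU 4, value 30
Best: 66 rps.

66 rps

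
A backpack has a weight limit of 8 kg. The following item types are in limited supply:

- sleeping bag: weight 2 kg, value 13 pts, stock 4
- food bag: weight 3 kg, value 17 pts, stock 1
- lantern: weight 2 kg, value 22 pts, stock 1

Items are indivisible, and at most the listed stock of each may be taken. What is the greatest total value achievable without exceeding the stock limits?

Top feasible selections:
- 3×sleeping bag + 1×lantern: weight 8, value 61
- 1×sleeping bag + 1×food bag + 1×lantern: weight 7, value 52
Best: 61 pts.

61 pts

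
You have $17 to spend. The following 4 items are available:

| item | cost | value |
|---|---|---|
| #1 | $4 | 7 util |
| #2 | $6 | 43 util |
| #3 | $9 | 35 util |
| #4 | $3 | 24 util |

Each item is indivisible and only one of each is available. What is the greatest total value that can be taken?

Check high-value combinations within $17:
- #2+#3: cost 6+9=15, value 43+35=78
- #1+#2+#4: cost 4+6+3=13, value 7+43+24=74
- #2+#4: cost 6+3=9, value 43+24=67
Best: 78 util.

78 util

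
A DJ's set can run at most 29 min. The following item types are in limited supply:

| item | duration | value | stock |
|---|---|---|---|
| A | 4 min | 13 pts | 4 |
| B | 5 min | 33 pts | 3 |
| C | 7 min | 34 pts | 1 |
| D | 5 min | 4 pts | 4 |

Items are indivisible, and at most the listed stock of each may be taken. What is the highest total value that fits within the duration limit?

146 pts

Top feasible selections:
- 1×A + 3×B + 1×C: duration 26, value 146
- 3×A + 2×B + 1×C: duration 29, value 139
- 3×A + 3×B: duration 27, value 138
- 3×B + 1×C + 1×D: duration 27, value 137
Best: 146 pts.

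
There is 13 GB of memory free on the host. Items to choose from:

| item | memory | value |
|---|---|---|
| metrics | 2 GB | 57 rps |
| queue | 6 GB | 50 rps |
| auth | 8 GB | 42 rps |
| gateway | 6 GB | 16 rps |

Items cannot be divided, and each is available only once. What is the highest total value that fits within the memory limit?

Check high-value combinations within 13 GB:
- metrics+queue: memory 2+6=8, value 57+50=107
- metrics+auth: memory 2+8=10, value 57+42=99
- metrics+gateway: memory 2+6=8, value 57+16=73
Best: 107 rps.

107 rps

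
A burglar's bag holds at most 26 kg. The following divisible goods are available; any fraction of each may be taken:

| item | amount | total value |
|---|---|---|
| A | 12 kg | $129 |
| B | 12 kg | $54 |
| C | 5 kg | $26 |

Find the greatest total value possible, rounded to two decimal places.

195.50

Take in order of value per unit:
- A (129/12 per unit): all 12 → value 129, running total 129.00
- C (26/5 per unit): all 5 → value 26, running total 155.00
- B (54/12 per unit): 9 of 12 → value 9×54/12 = 40.5000, running total 195.50
Total 195.50.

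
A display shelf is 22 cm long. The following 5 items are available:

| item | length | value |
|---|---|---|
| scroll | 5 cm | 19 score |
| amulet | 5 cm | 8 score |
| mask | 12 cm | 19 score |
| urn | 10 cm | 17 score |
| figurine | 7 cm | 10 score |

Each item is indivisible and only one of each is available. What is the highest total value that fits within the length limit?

46 score

Check high-value combinations within 22 cm:
- scroll+amulet+mask: length 5+5+12=22, value 19+8+19=46
- scroll+urn+figurine: length 5+10+7=22, value 19+17+10=46
- scroll+amulet+urn: length 5+5+10=20, value 19+8+17=44
Best: 46 score.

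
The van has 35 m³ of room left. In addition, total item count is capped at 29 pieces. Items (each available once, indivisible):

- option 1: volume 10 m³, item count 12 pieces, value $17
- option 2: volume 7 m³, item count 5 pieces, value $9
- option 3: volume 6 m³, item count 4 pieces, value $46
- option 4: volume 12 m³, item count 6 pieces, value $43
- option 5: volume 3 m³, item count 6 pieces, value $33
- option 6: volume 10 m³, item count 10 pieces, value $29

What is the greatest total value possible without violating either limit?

Feasible sets respecting both limits:
- option 3+option 4+option 5+option 6: volume 31, item count 26, value 151
- option 1+option 3+option 4+option 5: volume 31, item count 28, value 139
- option 2+option 3+option 4+option 5: volume 28, item count 21, value 131
Best: $151.

$151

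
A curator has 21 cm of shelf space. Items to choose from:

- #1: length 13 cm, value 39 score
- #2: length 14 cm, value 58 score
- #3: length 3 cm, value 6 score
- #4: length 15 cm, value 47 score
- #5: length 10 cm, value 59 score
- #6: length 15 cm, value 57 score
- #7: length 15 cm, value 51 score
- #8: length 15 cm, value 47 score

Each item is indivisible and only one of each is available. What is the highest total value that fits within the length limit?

65 score

Check high-value combinations within 21 cm:
- #3+#5: length 3+10=13, value 6+59=65
- #2+#3: length 14+3=17, value 58+6=64
- #3+#6: length 3+15=18, value 6+57=63
- #5: length 10, value 59
Best: 65 score.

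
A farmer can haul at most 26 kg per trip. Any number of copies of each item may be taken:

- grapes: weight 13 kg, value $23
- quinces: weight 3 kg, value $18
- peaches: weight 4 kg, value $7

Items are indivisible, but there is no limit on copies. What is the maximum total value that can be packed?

Best value-per-unit is quinces at 18/3, and filling with it alone uses weight 8×3=24. No mix of the others beats 8×18 = 144.

$144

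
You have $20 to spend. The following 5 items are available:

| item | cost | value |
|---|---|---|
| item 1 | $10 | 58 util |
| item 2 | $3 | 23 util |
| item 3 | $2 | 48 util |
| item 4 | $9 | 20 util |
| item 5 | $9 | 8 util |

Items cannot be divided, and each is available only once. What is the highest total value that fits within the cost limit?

129 util

This is a 0/1 knapsack; check combinations near the capacity.
- item 1+item 2+item 3: cost 10+3+2=15, value 58+23+48=129
- item 1+item 3: cost 10+2=12, value 58+48=106
- item 2+item 3+item 4: cost 3+2+9=14, value 23+48+20=91
- item 1+item 2: cost 10+3=13, value 58+23=81
- item 2+item 3+item 5: cost 3+2+9=14, value 23+48+8=79
Best: 129 util.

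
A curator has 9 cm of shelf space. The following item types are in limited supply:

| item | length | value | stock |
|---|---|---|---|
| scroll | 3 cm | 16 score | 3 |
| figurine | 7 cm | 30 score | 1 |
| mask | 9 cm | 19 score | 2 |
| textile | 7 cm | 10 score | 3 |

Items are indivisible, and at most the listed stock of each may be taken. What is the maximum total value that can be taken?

Best selections within length 9 and stock limits:
- 3×scroll: length 9, value 48
- 2×scroll: length 6, value 32
- 1×figurine: length 7, value 30
- 1×mask: length 9, value 19
Best: 48 score.

48 score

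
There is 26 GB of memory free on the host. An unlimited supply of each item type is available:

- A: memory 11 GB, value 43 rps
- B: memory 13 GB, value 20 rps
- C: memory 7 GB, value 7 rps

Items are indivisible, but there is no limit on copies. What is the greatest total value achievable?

Best value-per-unit is A at 43/11, and filling with it alone uses memory 2×11=22. No mix of the others beats 2×43 = 86.

86 rps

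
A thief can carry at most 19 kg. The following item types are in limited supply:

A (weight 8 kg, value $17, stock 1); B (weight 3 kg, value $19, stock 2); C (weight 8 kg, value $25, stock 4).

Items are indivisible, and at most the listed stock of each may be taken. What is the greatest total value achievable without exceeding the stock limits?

$69

Best selections within weight 19 and stock limits:
- 1×B + 2×C: weight 19, value 69
- 2×B + 1×C: weight 14, value 63
- 1×A + 1×B + 1×C: weight 19, value 61
- 1×A + 2×B: weight 14, value 55
Best: $69.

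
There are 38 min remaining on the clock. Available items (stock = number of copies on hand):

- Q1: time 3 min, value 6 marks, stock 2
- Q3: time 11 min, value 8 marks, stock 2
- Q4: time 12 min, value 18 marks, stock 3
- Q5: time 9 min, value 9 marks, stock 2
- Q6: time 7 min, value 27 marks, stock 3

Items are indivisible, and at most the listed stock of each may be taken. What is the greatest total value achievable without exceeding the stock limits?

105 marks

Best selections within time 38 and stock limits:
- 1×Q1 + 1×Q4 + 3×Q6: time 36, value 105
- 2×Q1 + 1×Q5 + 3×Q6: time 36, value 102
- 2×Q1 + 1×Q3 + 3×Q6: time 38, value 101
Best: 105 marks.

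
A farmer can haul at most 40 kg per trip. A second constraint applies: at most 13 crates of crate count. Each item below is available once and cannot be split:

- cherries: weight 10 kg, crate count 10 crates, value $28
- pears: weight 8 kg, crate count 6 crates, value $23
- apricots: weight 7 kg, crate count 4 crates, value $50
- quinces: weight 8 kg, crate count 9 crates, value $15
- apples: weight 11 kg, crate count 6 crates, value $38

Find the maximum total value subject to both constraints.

Feasible sets respecting both limits:
- apricots+apples: weight 18, crate count 10, value 88
- pears+apricots: weight 15, crate count 10, value 73
- apricots+quinces: weight 15, crate count 13, value 65
- pears+apples: weight 19, crate count 12, value 61
Best: $88.

$88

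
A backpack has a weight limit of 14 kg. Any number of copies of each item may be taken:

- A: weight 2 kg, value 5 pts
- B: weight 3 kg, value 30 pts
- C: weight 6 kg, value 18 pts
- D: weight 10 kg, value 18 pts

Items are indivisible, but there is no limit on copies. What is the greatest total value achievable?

Best value-per-unit is B at 30/3; filling with it alone gives 4×30 = 120.
Optimal mix: 1×A + 4×B → weight 14, value 125.

125 pts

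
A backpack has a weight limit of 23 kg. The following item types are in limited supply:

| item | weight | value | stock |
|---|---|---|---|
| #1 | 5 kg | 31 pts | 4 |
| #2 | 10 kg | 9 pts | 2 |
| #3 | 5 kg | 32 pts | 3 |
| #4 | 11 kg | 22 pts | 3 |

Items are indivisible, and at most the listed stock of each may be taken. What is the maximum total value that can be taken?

Best selections within weight 23 and stock limits:
- 1×#1 + 3×#3: weight 20, value 127
- 2×#1 + 2×#3: weight 20, value 126
- 3×#1 + 1×#3: weight 20, value 125
Best: 127 pts.

127 pts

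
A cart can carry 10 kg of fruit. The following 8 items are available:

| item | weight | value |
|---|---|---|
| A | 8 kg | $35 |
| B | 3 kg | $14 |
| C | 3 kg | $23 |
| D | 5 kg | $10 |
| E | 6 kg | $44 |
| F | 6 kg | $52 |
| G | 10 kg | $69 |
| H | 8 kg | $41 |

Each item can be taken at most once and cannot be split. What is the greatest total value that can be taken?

Check high-value combinations within 10 kg:
- C+F: weight 3+6=9, value 23+52=75
- G: weight 10, value 69
- C+E: weight 3+6=9, value 23+44=67
- B+F: weight 3+6=9, value 14+52=66
- B+E: weight 3+6=9, value 14+44=58
Best: $75.

$75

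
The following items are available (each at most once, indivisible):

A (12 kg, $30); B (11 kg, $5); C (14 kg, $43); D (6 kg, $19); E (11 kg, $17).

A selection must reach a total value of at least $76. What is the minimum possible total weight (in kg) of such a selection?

31

Subsets with value ≥ 76, sorted by total weight:
- C+D+E: weight 31, value 79
- A+C+D: weight 32, value 92
- A+C+E: weight 37, value 90
- A+B+C: weight 37, value 78
Minimum weight: 31 kg.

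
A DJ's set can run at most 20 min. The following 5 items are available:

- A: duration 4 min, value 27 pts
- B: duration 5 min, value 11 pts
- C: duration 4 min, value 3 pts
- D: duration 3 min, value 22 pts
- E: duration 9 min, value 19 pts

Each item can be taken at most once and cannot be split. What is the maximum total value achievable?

This is a 0/1 knapsack; check combinations near the capacity.
- A+C+D+E: duration 4+4+3+9=20, value 27+3+22+19=71
- A+D+E: duration 4+3+9=16, value 27+22+19=68
- A+B+C+D: duration 4+5+4+3=16, value 27+11+3+22=63
- A+B+D: duration 4+5+3=12, value 27+11+22=60
Best: 71 pts.

71 pts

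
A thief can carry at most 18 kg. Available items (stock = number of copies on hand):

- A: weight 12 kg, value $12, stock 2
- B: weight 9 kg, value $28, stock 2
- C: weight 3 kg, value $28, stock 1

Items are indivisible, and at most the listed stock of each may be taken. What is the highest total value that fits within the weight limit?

$56

Best selections within weight 18 and stock limits:
- 1×B + 1×C: weight 12, value 56
- 2×B: weight 18, value 56
- 1×A + 1×C: weight 15, value 40
- 1×C: weight 3, value 28
Best: $56.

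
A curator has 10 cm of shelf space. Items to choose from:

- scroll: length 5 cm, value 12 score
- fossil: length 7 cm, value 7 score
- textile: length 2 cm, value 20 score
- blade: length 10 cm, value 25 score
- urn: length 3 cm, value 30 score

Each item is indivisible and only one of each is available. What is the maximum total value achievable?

62 score

This is a 0/1 knapsack; check combinations near the capacity.
- scroll+textile+urn: length 5+2+3=10, value 12+20+30=62
- textile+urn: length 2+3=5, value 20+30=50
- scroll+urn: length 5+3=8, value 12+30=42
- fossil+urn: length 7+3=10, value 7+30=37
- scroll+textile: length 5+2=7, value 12+20=32
Best: 62 score.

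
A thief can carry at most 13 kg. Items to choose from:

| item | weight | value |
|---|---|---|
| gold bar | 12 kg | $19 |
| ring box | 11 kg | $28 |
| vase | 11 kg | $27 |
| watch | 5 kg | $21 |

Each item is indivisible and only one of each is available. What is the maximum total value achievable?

$28

Check high-value combinations within 13 kg:
- ring box: weight 11, value 28
- vase: weight 11, value 27
- watch: weight 5, value 21
- gold bar: weight 12, value 19
Best: $28.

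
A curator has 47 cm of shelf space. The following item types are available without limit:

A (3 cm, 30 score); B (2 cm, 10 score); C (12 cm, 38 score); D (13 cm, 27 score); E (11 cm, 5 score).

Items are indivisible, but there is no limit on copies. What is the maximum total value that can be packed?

460 score

Best value-per-unit is A at 30/3; filling with it alone gives 15×30 = 450.
Optimal mix: 15×A + 1×B → length 47, value 460.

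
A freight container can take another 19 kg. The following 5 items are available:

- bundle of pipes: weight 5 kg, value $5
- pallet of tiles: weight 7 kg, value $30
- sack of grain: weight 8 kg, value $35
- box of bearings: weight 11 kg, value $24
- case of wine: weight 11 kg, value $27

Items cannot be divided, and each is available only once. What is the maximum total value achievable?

$65

This is a 0/1 knapsack; check combinations near the capacity.
- pallet of tiles+sack of grain: weight 7+8=15, value 30+35=65
- sack of grain+case of wine: weight 8+11=19, value 35+27=62
- sack of grain+box of bearings: weight 8+11=19, value 35+24=59
- pallet of tiles+case of wine: weight 7+11=18, value 30+27=57
Best: $65.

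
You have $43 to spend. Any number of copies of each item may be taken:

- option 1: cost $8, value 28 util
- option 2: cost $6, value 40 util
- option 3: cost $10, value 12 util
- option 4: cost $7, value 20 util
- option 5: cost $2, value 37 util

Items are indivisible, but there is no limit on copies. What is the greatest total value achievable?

777 util

Best value-per-unit is option 5 at 37/2, and filling with it alone uses cost 21×2=42. No mix of the others beats 21×37 = 777.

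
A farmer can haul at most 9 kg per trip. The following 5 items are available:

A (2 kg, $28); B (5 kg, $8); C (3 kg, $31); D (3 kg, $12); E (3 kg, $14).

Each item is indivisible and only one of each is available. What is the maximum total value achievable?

Check high-value combinations within 9 kg:
- A+C+E: weight 2+3+3=8, value 28+31+14=73
- A+C+D: weight 2+3+3=8, value 28+31+12=71
- A+C: weight 2+3=5, value 28+31=59
- C+D+E: weight 3+3+3=9, value 31+12+14=57
- A+D+E: weight 2+3+3=8, value 28+12+14=54
Best: $73.

$73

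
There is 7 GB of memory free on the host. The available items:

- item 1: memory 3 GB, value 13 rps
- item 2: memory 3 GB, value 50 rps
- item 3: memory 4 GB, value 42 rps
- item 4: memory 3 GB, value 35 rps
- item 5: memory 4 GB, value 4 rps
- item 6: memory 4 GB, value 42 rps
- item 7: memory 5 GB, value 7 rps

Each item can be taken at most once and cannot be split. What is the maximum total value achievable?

92 rps

Check high-value combinations within 7 GB:
- item 2+item 3: memory 3+4=7, value 50+42=92
- item 2+item 6: memory 3+4=7, value 50+42=92
- item 2+item 4: memory 3+3=6, value 50+35=85
Best: 92 rps.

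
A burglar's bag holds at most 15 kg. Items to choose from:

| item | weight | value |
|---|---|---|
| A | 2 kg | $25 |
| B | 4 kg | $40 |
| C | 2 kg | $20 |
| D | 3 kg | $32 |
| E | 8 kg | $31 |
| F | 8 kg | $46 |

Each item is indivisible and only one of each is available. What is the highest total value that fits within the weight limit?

Check high-value combinations within 15 kg:
- A+C+D+F: weight 2+2+3+8=15, value 25+20+32+46=123
- B+D+F: weight 4+3+8=15, value 40+32+46=118
- A+B+C+D: weight 2+4+2+3=11, value 25+40+20+32=117
- A+B+F: weight 2+4+8=14, value 25+40+46=111
- A+C+D+E: weight 2+2+3+8=15, value 25+20+32+31=108
Best: $123.

$123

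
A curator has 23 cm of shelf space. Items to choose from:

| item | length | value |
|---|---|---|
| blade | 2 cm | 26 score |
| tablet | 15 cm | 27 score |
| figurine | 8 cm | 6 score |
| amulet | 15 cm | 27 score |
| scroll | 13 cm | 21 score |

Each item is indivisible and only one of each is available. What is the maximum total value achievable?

53 score

Check high-value combinations within 23 cm:
- blade+tablet: length 2+15=17, value 26+27=53
- blade+amulet: length 2+15=17, value 26+27=53
- blade+figurine+scroll: length 2+8+13=23, value 26+6+21=53
- blade+scroll: length 2+13=15, value 26+21=47
- tablet+figurine: length 15+8=23, value 27+6=33
Best: 53 score.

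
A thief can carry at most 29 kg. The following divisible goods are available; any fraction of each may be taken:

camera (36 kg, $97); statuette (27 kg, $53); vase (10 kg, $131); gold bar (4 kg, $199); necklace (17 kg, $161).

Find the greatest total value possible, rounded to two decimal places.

Take in order of value per unit:
- gold bar (199/4 per unit): all 4 → value 199, running total 199.00
- vase (131/10 per unit): all 10 → value 131, running total 330.00
- necklace (161/17 per unit): 15 of 17 → value 15×161/17 = 142.0588, running total 472.06
Total 472.06.

472.06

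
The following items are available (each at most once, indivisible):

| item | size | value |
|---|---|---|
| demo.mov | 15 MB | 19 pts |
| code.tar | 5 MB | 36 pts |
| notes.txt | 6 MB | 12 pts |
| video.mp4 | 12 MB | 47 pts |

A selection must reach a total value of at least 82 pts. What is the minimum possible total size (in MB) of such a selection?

Subsets with value ≥ 82, sorted by total size:
- code.tar+video.mp4: size 17, value 83
- code.tar+notes.txt+video.mp4: size 23, value 95
Minimum size: 17 MB.

17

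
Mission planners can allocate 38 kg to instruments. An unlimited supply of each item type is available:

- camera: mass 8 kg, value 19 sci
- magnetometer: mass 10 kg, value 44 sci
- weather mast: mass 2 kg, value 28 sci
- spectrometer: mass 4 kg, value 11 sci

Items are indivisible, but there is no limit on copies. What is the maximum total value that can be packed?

Best value-per-unit is weather mast at 28/2, and filling with it alone uses mass 19×2=38. No mix of the others beats 19×28 = 532.

532 sci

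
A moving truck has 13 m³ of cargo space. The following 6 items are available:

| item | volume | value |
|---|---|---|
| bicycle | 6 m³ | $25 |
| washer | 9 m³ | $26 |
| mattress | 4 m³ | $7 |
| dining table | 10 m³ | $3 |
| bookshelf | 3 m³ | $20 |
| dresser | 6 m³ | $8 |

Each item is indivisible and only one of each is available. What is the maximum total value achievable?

$52

Check high-value combinations within 13 m³:
- bicycle+mattress+bookshelf: volume 6+4+3=13, value 25+7+20=52
- washer+bookshelf: volume 9+3=12, value 26+20=46
- bicycle+bookshelf: volume 6+3=9, value 25+20=45
- mattress+bookshelf+dresser: volume 4+3+6=13, value 7+20+8=35
Best: $52.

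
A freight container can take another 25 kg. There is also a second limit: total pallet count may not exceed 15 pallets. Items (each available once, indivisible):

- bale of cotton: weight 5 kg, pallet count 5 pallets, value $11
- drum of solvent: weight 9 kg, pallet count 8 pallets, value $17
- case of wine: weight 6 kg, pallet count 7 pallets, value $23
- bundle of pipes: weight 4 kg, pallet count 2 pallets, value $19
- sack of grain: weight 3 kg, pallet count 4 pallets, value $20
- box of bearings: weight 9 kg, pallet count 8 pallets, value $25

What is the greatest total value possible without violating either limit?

$64

Feasible sets respecting both limits:
- bundle of pipes+sack of grain+box of bearings: weight 16, pallet count 14, value 64
- case of wine+bundle of pipes+sack of grain: weight 13, pallet count 13, value 62
- drum of solvent+bundle of pipes+sack of grain: weight 16, pallet count 14, value 56
- bale of cotton+bundle of pipes+box of bearings: weight 18, pallet count 15, value 55
Best: $64.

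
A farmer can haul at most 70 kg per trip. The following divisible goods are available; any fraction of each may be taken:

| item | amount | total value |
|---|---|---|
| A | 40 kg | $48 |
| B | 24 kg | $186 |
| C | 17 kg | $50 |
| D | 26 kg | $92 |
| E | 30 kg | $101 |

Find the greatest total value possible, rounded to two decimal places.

Take in order of value per unit:
- B (186/24 per unit): all 24 → value 186, running total 186.00
- D (92/26 per unit): all 26 → value 92, running total 278.00
- E (101/30 per unit): 20 of 30 → value 20×101/30 = 67.3333, running total 345.33
Total 345.33.

345.33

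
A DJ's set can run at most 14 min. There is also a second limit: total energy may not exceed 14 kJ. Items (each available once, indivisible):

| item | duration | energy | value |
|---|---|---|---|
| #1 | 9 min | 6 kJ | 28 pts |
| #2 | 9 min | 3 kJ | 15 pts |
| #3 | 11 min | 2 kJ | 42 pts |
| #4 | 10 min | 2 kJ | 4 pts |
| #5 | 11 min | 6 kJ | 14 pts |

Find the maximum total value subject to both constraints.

42 pts

Feasible sets respecting both limits:
- #3: duration 11, energy 2, value 42
- #1: duration 9, energy 6, value 28
- #2: duration 9, energy 3, value 15
Best: 42 pts.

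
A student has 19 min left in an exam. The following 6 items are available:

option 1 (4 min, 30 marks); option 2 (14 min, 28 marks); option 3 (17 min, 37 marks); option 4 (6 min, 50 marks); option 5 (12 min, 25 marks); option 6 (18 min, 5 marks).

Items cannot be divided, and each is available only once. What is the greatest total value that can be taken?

Check high-value combinations within 19 min:
- option 1+option 4: time 4+6=10, value 30+50=80
- option 4+option 5: time 6+12=18, value 50+25=75
- option 1+option 2: time 4+14=18, value 30+28=58
Best: 80 marks.

80 marks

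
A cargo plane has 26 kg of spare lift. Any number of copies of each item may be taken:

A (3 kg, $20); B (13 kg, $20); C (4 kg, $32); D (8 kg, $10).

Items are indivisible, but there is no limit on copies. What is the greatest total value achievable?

$200

Best value-per-unit is C at 32/4; filling with it alone gives 6×32 = 192.
Optimal mix: 2×A + 5×C → weight 26, value 200.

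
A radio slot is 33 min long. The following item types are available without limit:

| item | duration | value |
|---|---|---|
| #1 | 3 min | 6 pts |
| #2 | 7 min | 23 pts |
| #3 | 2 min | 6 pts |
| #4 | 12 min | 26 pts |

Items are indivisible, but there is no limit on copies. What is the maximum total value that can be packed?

Best value-per-unit is #2 at 23/7; filling with it alone gives 4×23 = 92.
Optimal mix: 3×#2 + 6×#3 → duration 33, value 105.

105 pts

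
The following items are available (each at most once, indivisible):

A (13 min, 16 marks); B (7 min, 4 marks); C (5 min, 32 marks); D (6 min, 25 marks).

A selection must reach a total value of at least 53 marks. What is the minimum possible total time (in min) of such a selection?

11

Subsets with value ≥ 53, sorted by total time:
- C+D: time 11, value 57
- B+C+D: time 18, value 61
- A+C+D: time 24, value 73
- A+B+C+D: time 31, value 77
Minimum time: 11 min.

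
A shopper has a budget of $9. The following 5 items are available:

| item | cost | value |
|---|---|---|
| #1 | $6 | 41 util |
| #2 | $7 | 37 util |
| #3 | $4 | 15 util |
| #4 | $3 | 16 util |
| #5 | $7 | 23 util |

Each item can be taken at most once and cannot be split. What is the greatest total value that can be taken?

Check high-value combinations within $9:
- #1+#4: cost 6+3=9, value 41+16=57
- #1: cost 6, value 41
- #2: cost 7, value 37
Best: 57 util.

57 util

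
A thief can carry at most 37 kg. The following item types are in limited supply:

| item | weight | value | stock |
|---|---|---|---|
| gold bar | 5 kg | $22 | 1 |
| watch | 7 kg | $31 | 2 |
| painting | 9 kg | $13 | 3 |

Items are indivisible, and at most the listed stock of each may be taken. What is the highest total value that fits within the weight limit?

Best selections within weight 37 and stock limits:
- 1×gold bar + 2×watch + 2×painting: weight 37, value 110
- 1×gold bar + 2×watch + 1×painting: weight 28, value 97
- 2×watch + 2×painting: weight 32, value 88
- 1×gold bar + 2×watch: weight 19, value 84
Best: $110.

$110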